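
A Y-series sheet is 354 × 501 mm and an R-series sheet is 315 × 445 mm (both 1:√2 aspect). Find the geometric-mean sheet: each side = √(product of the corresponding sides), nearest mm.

Short side: √(354 · 315) = √111510 ≈ 333.9 → 334 mm
Long side: √(501 · 445) = √222945 ≈ 472.2 → 472 mm

334 × 472 mm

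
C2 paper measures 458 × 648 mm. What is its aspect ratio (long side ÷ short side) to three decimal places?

1.415

648 / 458 = 1.415
Matches √2 ≈ 1.414 — the ISO 216 defining ratio.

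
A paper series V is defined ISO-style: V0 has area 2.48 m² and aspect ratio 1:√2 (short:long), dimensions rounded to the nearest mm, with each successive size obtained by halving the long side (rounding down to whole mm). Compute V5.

Let V0's short side be w mm. w · w√2 = 2.48 m² = 2,480,000 mm², so w ≈ 1324.2 mm and w√2 ≈ 1872.8 mm → V0 = 1324 × 1873 mm.
V1: ⌊1873/2⌋ × 1324 = 936 × 1324 mm
V2: ⌊1324/2⌋ × 936 = 662 × 936 mm
V3: ⌊936/2⌋ × 662 = 468 × 662 mm
V4: ⌊662/2⌋ × 468 = 331 × 468 mm
V5: ⌊468/2⌋ × 331 = 234 × 331 mm

234 × 331 mm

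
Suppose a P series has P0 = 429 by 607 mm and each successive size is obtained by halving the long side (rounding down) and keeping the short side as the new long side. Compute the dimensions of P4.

107 × 151 mm

P1: ⌊607/2⌋ × 429 = 303 × 429 mm
P2: ⌊429/2⌋ × 303 = 214 × 303 mm
P3: ⌊303/2⌋ × 214 = 151 × 214 mm
P4: ⌊214/2⌋ × 151 = 107 × 151 mm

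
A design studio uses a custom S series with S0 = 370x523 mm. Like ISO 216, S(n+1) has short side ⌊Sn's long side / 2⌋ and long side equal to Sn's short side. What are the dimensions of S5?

S1: ⌊523/2⌋ × 370 = 261 × 370 mm
S2: ⌊370/2⌋ × 261 = 185 × 261 mm
S3: ⌊261/2⌋ × 185 = 130 × 185 mm
S4: ⌊185/2⌋ × 130 = 92 × 130 mm
S5: ⌊130/2⌋ × 92 = 65 × 92 mm

65 × 92 mm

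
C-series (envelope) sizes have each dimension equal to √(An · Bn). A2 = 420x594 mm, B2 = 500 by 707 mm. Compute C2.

Short side: √(420 · 500) = √210000 ≈ 458.3 → 458 mm
Long side: √(594 · 707) = √419958 ≈ 648.0 → 648 mm

458 × 648 mm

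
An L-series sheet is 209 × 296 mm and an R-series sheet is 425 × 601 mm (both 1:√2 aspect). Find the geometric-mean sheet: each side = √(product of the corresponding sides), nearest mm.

298 × 422 mm

Short side: √(209 · 425) = √88825 ≈ 298.0 → 298 mm
Long side: √(296 · 601) = √177896 ≈ 421.8 → 422 mm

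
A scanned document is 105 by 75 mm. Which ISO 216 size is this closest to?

A7 (74 × 105 mm)

Aspect ratio 105/75 ≈ 1.400 — close to the ISO √2 ≈ 1.414.
In the A-series (A0 area = 1 m²): A7 = 74 × 105 mm.
Off by 1 mm total — nearest standard size.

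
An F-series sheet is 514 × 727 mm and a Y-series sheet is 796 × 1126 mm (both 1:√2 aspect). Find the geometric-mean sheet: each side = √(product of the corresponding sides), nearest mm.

640 × 905 mm

Short side: √(514 · 796) = √409144 ≈ 639.6 → 640 mm
Long side: √(727 · 1126) = √818602 ≈ 904.8 → 905 mm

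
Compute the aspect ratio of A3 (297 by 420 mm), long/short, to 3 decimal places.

420 / 297 = 1.414
Matches √2 ≈ 1.414 — the ISO 216 defining ratio.

1.414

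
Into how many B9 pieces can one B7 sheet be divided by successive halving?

Each ISO step halves the sheet: 1 × B7 → 2 × B8 → 4 × B9
From B7 to B9 is 2 halving steps: 2^2 = 4.

4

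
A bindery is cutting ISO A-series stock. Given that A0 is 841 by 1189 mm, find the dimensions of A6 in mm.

105 × 148 mm

A1: ⌊1189/2⌋ × 841 = 594 × 841 mm
A2: ⌊841/2⌋ × 594 = 420 × 594 mm
A3: ⌊594/2⌋ × 420 = 297 × 420 mm
A4: ⌊420/2⌋ × 297 = 210 × 297 mm
A5: ⌊297/2⌋ × 210 = 148 × 210 mm
A6: ⌊210/2⌋ × 148 = 105 × 148 mm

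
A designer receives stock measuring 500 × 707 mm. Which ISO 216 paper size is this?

B2 (500 × 707 mm)

Aspect ratio 707/500 ≈ 1.414 — close to the ISO √2 ≈ 1.414.
In the B-series (B0 = 1000 × 1414 mm): B2 = 500 × 707 mm.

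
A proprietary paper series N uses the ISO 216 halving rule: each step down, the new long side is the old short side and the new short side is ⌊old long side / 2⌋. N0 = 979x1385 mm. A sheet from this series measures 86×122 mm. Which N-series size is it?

N0: 979 × 1385 mm
N1: 692 × 979 mm
N2: 489 × 692 mm
N3: 346 × 489 mm
N4: 244 × 346 mm
N5: 173 × 244 mm
N6: 122 × 173 mm
N7: 86 × 122 mm
N8: 61 × 86 mm
→ matches N7.

N7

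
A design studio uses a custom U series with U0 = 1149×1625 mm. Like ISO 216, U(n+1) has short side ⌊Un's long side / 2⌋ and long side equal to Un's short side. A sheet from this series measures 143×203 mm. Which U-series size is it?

U0: 1149 × 1625 mm
U1: 812 × 1149 mm
U2: 574 × 812 mm
U3: 406 × 574 mm
U4: 287 × 406 mm
U5: 203 × 287 mm
U6: 143 × 203 mm
U7: 101 × 143 mm
→ matches U6.

U6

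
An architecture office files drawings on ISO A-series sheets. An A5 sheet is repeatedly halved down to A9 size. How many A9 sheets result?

16

A5 = 148 × 210 mm; A9 = 37 × 52 mm.
Each halving step doubles the count; 4 steps from A5 to A9.
2^4 = 16.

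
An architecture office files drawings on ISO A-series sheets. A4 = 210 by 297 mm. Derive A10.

26 × 37 mm

A5: ⌊297/2⌋ × 210 = 148 × 210 mm
A6: ⌊210/2⌋ × 148 = 105 × 148 mm
A7: ⌊148/2⌋ × 105 = 74 × 105 mm
A8: ⌊105/2⌋ × 74 = 52 × 74 mm
A9: ⌊74/2⌋ × 52 = 37 × 52 mm
A10: ⌊52/2⌋ × 37 = 26 × 37 mm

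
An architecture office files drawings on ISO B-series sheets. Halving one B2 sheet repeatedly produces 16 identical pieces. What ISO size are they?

16 = 2^4, so 4 halving steps.
B2 → B3 → … → B6 after 4 steps.

B6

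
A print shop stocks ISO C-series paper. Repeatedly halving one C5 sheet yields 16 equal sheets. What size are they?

16 = 2^4, so 4 halving steps.
C5 → C6 → … → C9 after 4 steps.

C9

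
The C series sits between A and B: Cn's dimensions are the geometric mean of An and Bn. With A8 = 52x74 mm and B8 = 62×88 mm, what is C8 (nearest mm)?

Short side: √(52 · 62) = √3224 ≈ 56.8 → 57 mm
Long side: √(74 · 88) = √6512 ≈ 80.7 → 81 mm

57 × 81 mm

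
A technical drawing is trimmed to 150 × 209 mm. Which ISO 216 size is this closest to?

A5 (148 × 210 mm)

Aspect ratio 209/150 ≈ 1.393 (ISO target is √2 ≈ 1.414).
In the A-series (A0 area = 1 m²): A5 = 148 × 210 mm.
Off by 3 mm total — nearest standard size.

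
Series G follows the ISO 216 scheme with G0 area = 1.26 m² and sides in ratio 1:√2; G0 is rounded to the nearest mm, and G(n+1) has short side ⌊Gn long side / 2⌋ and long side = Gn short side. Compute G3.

333 × 472 mm

Let G0's short side be w mm. w · w√2 = 1.26 m² = 1,260,000 mm², so w ≈ 943.9 mm and w√2 ≈ 1334.9 mm → G0 = 944 × 1335 mm.
G1: ⌊1335/2⌋ × 944 = 667 × 944 mm
G2: ⌊944/2⌋ × 667 = 472 × 667 mm
G3: ⌊667/2⌋ × 472 = 333 × 472 mm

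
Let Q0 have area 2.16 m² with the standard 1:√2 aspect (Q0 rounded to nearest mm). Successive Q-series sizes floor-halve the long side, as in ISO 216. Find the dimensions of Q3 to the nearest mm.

Let Q0's short side be w mm. w · w√2 = 2.16 m² = 2,160,000 mm², so w ≈ 1235.9 mm and w√2 ≈ 1747.8 mm → Q0 = 1236 × 1748 mm.
Q1: ⌊1748/2⌋ × 1236 = 874 × 1236 mm
Q2: ⌊1236/2⌋ × 874 = 618 × 874 mm
Q3: ⌊874/2⌋ × 618 = 437 × 618 mm

437 × 618 mm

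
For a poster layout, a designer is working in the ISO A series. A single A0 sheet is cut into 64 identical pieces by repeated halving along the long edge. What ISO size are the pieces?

A6

64 = 2^6, so 6 halving steps.
A0 → A1 → … → A6 after 6 steps.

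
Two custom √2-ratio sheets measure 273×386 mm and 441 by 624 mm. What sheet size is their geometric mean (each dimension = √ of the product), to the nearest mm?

347 × 491 mm

Short side: √(273 · 441) = √120393 ≈ 347.0 → 347 mm
Long side: √(386 · 624) = √240864 ≈ 490.8 → 491 mm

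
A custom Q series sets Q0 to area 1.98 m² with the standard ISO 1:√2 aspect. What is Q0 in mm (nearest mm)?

1183 × 1673 mm

Let the short side be w mm. Then w · w√2 = 1.98 m² = 1,980,000 mm².
w² = 1,980,000/√2, so w ≈ 1183.2 mm; long side = w√2 ≈ 1673.4 mm.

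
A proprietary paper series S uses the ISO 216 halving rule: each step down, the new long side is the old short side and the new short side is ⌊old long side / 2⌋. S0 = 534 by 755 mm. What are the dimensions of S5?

94 × 133 mm

S1: ⌊755/2⌋ × 534 = 377 × 534 mm
S2: ⌊534/2⌋ × 377 = 267 × 377 mm
S3: ⌊377/2⌋ × 267 = 188 × 267 mm
S4: ⌊267/2⌋ × 188 = 133 × 188 mm
S5: ⌊188/2⌋ × 133 = 94 × 133 mm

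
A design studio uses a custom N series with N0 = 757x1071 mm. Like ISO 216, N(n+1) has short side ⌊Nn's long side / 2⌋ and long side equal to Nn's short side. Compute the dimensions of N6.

94 × 133 mm

N1 = 535 × 757 mm (from N0 by 1 halving).
N2: ⌊757/2⌋ × 535 = 378 × 535 mm
N3: ⌊535/2⌋ × 378 = 267 × 378 mm
N4: ⌊378/2⌋ × 267 = 189 × 267 mm
N5: ⌊267/2⌋ × 189 = 133 × 189 mm
N6: ⌊189/2⌋ × 133 = 94 × 133 mm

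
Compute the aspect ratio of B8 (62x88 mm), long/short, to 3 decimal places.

88 / 62 = 1.419
ISO 216 targets √2 ≈ 1.414; the +0.005 deviation is from mm rounding.

1.419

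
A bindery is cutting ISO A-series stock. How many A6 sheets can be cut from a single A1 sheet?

32

Each ISO step halves the sheet: 1 × A1 → 2 × A2 → 4 × A3 → 8 × A4 → …
From A1 to A6 is 5 halving steps: 2^5 = 32.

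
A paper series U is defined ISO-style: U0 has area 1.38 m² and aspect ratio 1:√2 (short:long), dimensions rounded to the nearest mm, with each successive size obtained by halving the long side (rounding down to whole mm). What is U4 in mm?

Let U0's short side be w mm. w · w√2 = 1.38 m² = 1,380,000 mm², so w ≈ 987.8 mm and w√2 ≈ 1397.0 mm → U0 = 988 × 1397 mm.
U1: ⌊1397/2⌋ × 988 = 698 × 988 mm
U2: ⌊988/2⌋ × 698 = 494 × 698 mm
U3: ⌊698/2⌋ × 494 = 349 × 494 mm
U4: ⌊494/2⌋ × 349 = 247 × 349 mm

247 × 349 mm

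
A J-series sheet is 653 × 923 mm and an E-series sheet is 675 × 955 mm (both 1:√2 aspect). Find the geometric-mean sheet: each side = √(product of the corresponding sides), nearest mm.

664 × 939 mm

Short side: √(653 · 675) = √440775 ≈ 663.9 → 664 mm
Long side: √(923 · 955) = √881465 ≈ 938.9 → 939 mm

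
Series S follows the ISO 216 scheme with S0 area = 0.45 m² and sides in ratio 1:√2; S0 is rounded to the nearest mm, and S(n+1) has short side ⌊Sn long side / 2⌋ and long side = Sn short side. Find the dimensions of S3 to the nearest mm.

199 × 282 mm

Let S0's short side be w mm. w · w√2 = 0.45 m² = 450,000 mm², so w ≈ 564.1 mm and w√2 ≈ 797.7 mm → S0 = 564 × 798 mm.
S1: ⌊798/2⌋ × 564 = 399 × 564 mm
S2: ⌊564/2⌋ × 399 = 282 × 399 mm
S3: ⌊399/2⌋ × 282 = 199 × 282 mm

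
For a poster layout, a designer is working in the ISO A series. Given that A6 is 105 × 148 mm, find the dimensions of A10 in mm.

26 × 37 mm

A7: ⌊148/2⌋ × 105 = 74 × 105 mm
A8: ⌊105/2⌋ × 74 = 52 × 74 mm
A9: ⌊74/2⌋ × 52 = 37 × 52 mm
A10: ⌊52/2⌋ × 37 = 26 × 37 mm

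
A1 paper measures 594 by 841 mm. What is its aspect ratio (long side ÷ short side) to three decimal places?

841 / 594 = 1.416
ISO 216 targets √2 ≈ 1.414; the +0.002 deviation is from mm rounding.

1.416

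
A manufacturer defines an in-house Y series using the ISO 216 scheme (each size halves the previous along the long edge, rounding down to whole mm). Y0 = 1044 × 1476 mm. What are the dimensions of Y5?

184 × 261 mm

Y1 = 738 × 1044 mm (from Y0 by 1 halving).
Y2: ⌊1044/2⌋ × 738 = 522 × 738 mm
Y3: ⌊738/2⌋ × 522 = 369 × 522 mm
Y4: ⌊522/2⌋ × 369 = 261 × 369 mm
Y5: ⌊369/2⌋ × 261 = 184 × 261 mm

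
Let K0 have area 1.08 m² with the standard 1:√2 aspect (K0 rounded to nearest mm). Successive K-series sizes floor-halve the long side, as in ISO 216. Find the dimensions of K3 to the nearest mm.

Let K0's short side be w mm. w · w√2 = 1.08 m² = 1,080,000 mm², so w ≈ 873.9 mm and w√2 ≈ 1235.9 mm → K0 = 874 × 1236 mm.
K1: ⌊1236/2⌋ × 874 = 618 × 874 mm
K2: ⌊874/2⌋ × 618 = 437 × 618 mm
K3: ⌊618/2⌋ × 437 = 309 × 437 mm

309 × 437 mm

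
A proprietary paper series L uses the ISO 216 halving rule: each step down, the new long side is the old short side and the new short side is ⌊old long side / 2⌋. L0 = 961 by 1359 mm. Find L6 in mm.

120 × 169 mm

L1: ⌊1359/2⌋ × 961 = 679 × 961 mm
L2: ⌊961/2⌋ × 679 = 480 × 679 mm
L3: ⌊679/2⌋ × 480 = 339 × 480 mm
L4: ⌊480/2⌋ × 339 = 240 × 339 mm
L5: ⌊339/2⌋ × 240 = 169 × 240 mm
L6: ⌊240/2⌋ × 169 = 120 × 169 mm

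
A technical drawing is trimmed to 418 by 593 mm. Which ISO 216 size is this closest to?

A2 (420 × 594 mm)

Aspect ratio 593/418 ≈ 1.419 — close to the ISO √2 ≈ 1.414.
In the A-series (A0 area = 1 m²): A2 = 420 × 594 mm.
Off by 3 mm total — nearest standard size.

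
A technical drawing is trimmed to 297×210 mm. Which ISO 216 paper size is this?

A4 (210 × 297 mm)

Aspect ratio 297/210 ≈ 1.414 — close to the ISO √2 ≈ 1.414.
In the A-series (A0 area = 1 m²): A4 = 210 × 297 mm.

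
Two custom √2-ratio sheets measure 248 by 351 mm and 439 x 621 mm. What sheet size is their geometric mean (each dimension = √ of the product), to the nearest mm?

330 × 467 mm

Short side: √(248 · 439) = √108872 ≈ 330.0 → 330 mm
Long side: √(351 · 621) = √217971 ≈ 466.9 → 467 mm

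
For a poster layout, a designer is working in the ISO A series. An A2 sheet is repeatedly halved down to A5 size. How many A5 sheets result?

8

Each ISO step halves the sheet: 1 × A2 → 2 × A3 → 4 × A4 → 8 × A5
From A2 to A5 is 3 halving steps: 2^3 = 8.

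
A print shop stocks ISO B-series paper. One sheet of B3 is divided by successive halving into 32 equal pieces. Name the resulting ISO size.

B8

32 = 2^5, so 5 halving steps.
B3 → B4 → … → B8 after 5 steps.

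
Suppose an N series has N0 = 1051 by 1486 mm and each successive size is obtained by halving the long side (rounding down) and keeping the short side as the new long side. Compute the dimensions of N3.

N1: ⌊1486/2⌋ × 1051 = 743 × 1051 mm
N2: ⌊1051/2⌋ × 743 = 525 × 743 mm
N3: ⌊743/2⌋ × 525 = 371 × 525 mm

371 × 525 mm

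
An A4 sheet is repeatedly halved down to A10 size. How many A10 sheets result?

A4 = 210 × 297 mm; A10 = 26 × 37 mm.
Each halving step doubles the count; 6 steps from A4 to A10.
2^6 = 64.

64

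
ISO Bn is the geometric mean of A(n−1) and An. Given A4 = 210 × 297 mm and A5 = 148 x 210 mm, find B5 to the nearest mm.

176 × 250 mm

Short side: √(210 · 148) = √31080 ≈ 176.3 → 176 mm
Long side: √(297 · 210) = √62370 ≈ 249.7 → 250 mm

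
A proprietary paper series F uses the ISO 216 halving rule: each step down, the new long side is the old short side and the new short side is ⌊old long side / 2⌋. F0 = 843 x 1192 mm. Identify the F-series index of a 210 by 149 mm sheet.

F0: 843 × 1192 mm
F1: 596 × 843 mm
F2: 421 × 596 mm
F3: 298 × 421 mm
F4: 210 × 298 mm
F5: 149 × 210 mm
F6: 105 × 149 mm
→ matches F5.

F5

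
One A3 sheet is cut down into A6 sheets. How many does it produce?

A3 = 297 × 420 mm; A6 = 105 × 148 mm.
Each halving step doubles the count; 3 steps from A3 to A6.
2^3 = 8.

8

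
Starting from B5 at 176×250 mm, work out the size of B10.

B6: ⌊250/2⌋ × 176 = 125 × 176 mm
B7: ⌊176/2⌋ × 125 = 88 × 125 mm
B8: ⌊125/2⌋ × 88 = 62 × 88 mm
B9: ⌊88/2⌋ × 62 = 44 × 62 mm
B10: ⌊62/2⌋ × 44 = 31 × 44 mm

31 × 44 mm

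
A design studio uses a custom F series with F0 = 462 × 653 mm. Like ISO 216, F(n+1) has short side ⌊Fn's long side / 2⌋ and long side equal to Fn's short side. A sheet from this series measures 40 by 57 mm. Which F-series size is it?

F7

F0: 462 × 653 mm
F1: 326 × 462 mm
F2: 231 × 326 mm
F3: 163 × 231 mm
F4: 115 × 163 mm
F5: 81 × 115 mm
F6: 57 × 81 mm
F7: 40 × 57 mm
F8: 28 × 40 mm
→ matches F7.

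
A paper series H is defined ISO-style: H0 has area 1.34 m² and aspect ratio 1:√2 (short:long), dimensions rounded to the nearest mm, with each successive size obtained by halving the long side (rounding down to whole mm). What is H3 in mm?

344 × 486 mm

Let H0's short side be w mm. w · w√2 = 1.34 m² = 1,340,000 mm², so w ≈ 973.4 mm and w√2 ≈ 1376.6 mm → H0 = 973 × 1377 mm.
H1: ⌊1377/2⌋ × 973 = 688 × 973 mm
H2: ⌊973/2⌋ × 688 = 486 × 688 mm
H3: ⌊688/2⌋ × 486 = 344 × 486 mm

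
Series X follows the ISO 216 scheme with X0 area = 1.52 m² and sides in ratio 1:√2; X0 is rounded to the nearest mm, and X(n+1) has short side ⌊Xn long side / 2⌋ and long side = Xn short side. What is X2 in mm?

518 × 733 mm

Let X0's short side be w mm. w · w√2 = 1.52 m² = 1,520,000 mm², so w ≈ 1036.7 mm and w√2 ≈ 1466.2 mm → X0 = 1037 × 1466 mm.
X1: ⌊1466/2⌋ × 1037 = 733 × 1037 mm
X2: ⌊1037/2⌋ × 733 = 518 × 733 mm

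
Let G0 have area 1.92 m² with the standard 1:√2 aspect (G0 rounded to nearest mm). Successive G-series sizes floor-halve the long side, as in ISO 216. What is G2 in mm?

Let G0's short side be w mm. w · w√2 = 1.92 m² = 1,920,000 mm², so w ≈ 1165.2 mm and w√2 ≈ 1647.8 mm → G0 = 1165 × 1648 mm.
G1: ⌊1648/2⌋ × 1165 = 824 × 1165 mm
G2: ⌊1165/2⌋ × 824 = 582 × 824 mm

582 × 824 mm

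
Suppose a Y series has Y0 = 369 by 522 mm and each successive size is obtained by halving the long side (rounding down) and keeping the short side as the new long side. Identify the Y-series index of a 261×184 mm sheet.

Y0: 369 × 522 mm
Y1: 261 × 369 mm
Y2: 184 × 261 mm
Y3: 130 × 184 mm
→ matches Y2.

Y2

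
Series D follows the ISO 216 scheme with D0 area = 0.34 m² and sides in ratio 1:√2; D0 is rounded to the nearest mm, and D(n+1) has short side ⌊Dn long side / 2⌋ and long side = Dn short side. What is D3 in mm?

Let D0's short side be w mm. w · w√2 = 0.34 m² = 340,000 mm², so w ≈ 490.3 mm and w√2 ≈ 693.4 mm → D0 = 490 × 693 mm.
D1: ⌊693/2⌋ × 490 = 346 × 490 mm
D2: ⌊490/2⌋ × 346 = 245 × 346 mm
D3: ⌊346/2⌋ × 245 = 173 × 245 mm

173 × 245 mm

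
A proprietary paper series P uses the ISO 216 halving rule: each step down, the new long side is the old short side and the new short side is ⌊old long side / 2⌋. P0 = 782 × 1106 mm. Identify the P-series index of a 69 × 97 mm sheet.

P7

P0: 782 × 1106 mm
P1: 553 × 782 mm
P2: 391 × 553 mm
P3: 276 × 391 mm
P4: 195 × 276 mm
P5: 138 × 195 mm
P6: 97 × 138 mm
P7: 69 × 97 mm
P8: 48 × 69 mm
→ matches P7.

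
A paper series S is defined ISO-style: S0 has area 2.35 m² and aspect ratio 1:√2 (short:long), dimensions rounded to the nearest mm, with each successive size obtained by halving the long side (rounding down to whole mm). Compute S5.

Let S0's short side be w mm. w · w√2 = 2.35 m² = 2,350,000 mm², so w ≈ 1289.1 mm and w√2 ≈ 1823.0 mm → S0 = 1289 × 1823 mm.
S1: ⌊1823/2⌋ × 1289 = 911 × 1289 mm
S2: ⌊1289/2⌋ × 911 = 644 × 911 mm
S3: ⌊911/2⌋ × 644 = 455 × 644 mm
S4: ⌊644/2⌋ × 455 = 322 × 455 mm
S5: ⌊455/2⌋ × 322 = 227 × 322 mm

227 × 322 mm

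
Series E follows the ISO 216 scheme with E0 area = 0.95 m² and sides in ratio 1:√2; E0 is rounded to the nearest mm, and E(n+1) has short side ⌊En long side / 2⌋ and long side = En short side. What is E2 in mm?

410 × 579 mm

Let E0's short side be w mm. w · w√2 = 0.95 m² = 950,000 mm², so w ≈ 819.6 mm and w√2 ≈ 1159.1 mm → E0 = 820 × 1159 mm.
E1: ⌊1159/2⌋ × 820 = 579 × 820 mm
E2: ⌊820/2⌋ × 579 = 410 × 579 mm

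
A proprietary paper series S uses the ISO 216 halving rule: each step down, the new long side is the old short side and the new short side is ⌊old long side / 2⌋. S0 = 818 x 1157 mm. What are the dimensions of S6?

102 × 144 mm

S1: ⌊1157/2⌋ × 818 = 578 × 818 mm
S2: ⌊818/2⌋ × 578 = 409 × 578 mm
S3: ⌊578/2⌋ × 409 = 289 × 409 mm
S4: ⌊409/2⌋ × 289 = 204 × 289 mm
S5: ⌊289/2⌋ × 204 = 144 × 204 mm
S6: ⌊204/2⌋ × 144 = 102 × 144 mm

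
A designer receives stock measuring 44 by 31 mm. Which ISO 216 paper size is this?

Aspect ratio 44/31 ≈ 1.419 — close to the ISO √2 ≈ 1.414.
In the B-series (B0 = 1000 × 1414 mm): B10 = 31 × 44 mm.

B10 (31 × 44 mm)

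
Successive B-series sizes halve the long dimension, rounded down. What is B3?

353 × 500 mm

B0 = 1000 × 1414 mm (B0 has a 1000 mm short side, aspect 1:√2).
B1: ⌊1414/2⌋ × 1000 = 707 × 1000 mm
B2: ⌊1000/2⌋ × 707 = 500 × 707 mm
B3: ⌊707/2⌋ × 500 = 353 × 500 mm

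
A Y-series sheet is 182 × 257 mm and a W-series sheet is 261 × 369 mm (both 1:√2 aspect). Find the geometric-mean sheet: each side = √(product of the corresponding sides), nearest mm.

218 × 308 mm

Short side: √(182 · 261) = √47502 ≈ 217.9 → 218 mm
Long side: √(257 · 369) = √94833 ≈ 307.9 → 308 mm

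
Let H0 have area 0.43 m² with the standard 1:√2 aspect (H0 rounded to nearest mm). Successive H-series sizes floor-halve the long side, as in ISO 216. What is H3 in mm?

Let H0's short side be w mm. w · w√2 = 0.43 m² = 430,000 mm², so w ≈ 551.4 mm and w√2 ≈ 779.8 mm → H0 = 551 × 780 mm.
H1: ⌊780/2⌋ × 551 = 390 × 551 mm
H2: ⌊551/2⌋ × 390 = 275 × 390 mm
H3: ⌊390/2⌋ × 275 = 195 × 275 mm

195 × 275 mm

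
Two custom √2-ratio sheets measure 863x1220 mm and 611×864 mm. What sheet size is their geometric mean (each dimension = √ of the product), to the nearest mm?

726 × 1027 mm

Short side: √(863 · 611) = √527293 ≈ 726.1 → 726 mm
Long side: √(1220 · 864) = √1054080 ≈ 1026.7 → 1027 mm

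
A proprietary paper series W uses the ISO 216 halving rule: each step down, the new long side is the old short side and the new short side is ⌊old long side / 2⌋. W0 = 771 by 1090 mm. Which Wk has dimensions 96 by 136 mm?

W0: 771 × 1090 mm
W1: 545 × 771 mm
W2: 385 × 545 mm
W3: 272 × 385 mm
W4: 192 × 272 mm
W5: 136 × 192 mm
W6: 96 × 136 mm
W7: 68 × 96 mm
→ matches W6.

W6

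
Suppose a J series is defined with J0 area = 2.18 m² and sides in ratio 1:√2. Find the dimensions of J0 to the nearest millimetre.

1242 × 1756 mm

Let the short side be w mm. Then w · w√2 = 2.18 m² = 2,180,000 mm².
w² = 2,180,000/√2, so w ≈ 1241.6 mm; long side = w√2 ≈ 1755.8 mm.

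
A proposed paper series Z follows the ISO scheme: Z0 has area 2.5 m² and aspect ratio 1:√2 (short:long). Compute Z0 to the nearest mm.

1330 × 1880 mm

Let the short side be w mm. Then w · w√2 = 2.5 m² = 2,500,000 mm².
w² = 2,500,000/√2, so w ≈ 1329.6 mm; long side = w√2 ≈ 1880.3 mm.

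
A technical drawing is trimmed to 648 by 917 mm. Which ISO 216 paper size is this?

Aspect ratio 917/648 ≈ 1.415 — close to the ISO √2 ≈ 1.414.
In the C-series (envelope sizes, between A and B): C1 = 648 × 917 mm.

C1 (648 × 917 mm)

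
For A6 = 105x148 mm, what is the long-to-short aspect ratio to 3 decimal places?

148 / 105 = 1.410
ISO 216 targets √2 ≈ 1.414; the -0.005 deviation is from mm rounding.

1.410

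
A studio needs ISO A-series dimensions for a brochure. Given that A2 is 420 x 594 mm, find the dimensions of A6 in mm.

A3: ⌊594/2⌋ × 420 = 297 × 420 mm
A4: ⌊420/2⌋ × 297 = 210 × 297 mm
A5: ⌊297/2⌋ × 210 = 148 × 210 mm
A6: ⌊210/2⌋ × 148 = 105 × 148 mm

105 × 148 mm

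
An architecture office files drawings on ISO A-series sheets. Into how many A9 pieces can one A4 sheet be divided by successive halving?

Each ISO step halves the sheet: 1 × A4 → 2 × A5 → 4 × A6 → 8 × A7 → …
From A4 to A9 is 5 halving steps: 2^5 = 32.

32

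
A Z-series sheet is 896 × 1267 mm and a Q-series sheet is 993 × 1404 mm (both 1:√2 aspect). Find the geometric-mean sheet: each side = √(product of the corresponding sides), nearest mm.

943 × 1334 mm

Short side: √(896 · 993) = √889728 ≈ 943.3 → 943 mm
Long side: √(1267 · 1404) = √1778868 ≈ 1333.7 → 1334 mm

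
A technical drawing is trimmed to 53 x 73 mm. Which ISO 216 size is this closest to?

Aspect ratio 73/53 ≈ 1.377 (ISO target is √2 ≈ 1.414).
In the A-series (A0 area = 1 m²): A8 = 52 × 74 mm.
Off by 2 mm total — nearest standard size.

A8 (52 × 74 mm)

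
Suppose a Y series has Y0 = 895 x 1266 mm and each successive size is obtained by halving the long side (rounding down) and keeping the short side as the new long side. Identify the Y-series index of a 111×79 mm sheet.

Y0: 895 × 1266 mm
Y1: 633 × 895 mm
Y2: 447 × 633 mm
Y3: 316 × 447 mm
Y4: 223 × 316 mm
Y5: 158 × 223 mm
Y6: 111 × 158 mm
Y7: 79 × 111 mm
Y8: 55 × 79 mm
→ matches Y7.

Y7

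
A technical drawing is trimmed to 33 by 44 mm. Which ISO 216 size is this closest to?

Aspect ratio 44/33 ≈ 1.333 (ISO target is √2 ≈ 1.414).
In the B-series (B0 = 1000 × 1414 mm): B10 = 31 × 44 mm.
Off by 2 mm total — nearest standard size.

B10 (31 × 44 mm)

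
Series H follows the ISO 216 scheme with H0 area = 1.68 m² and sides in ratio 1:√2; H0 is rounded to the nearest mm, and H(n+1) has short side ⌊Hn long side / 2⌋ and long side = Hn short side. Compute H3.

Let H0's short side be w mm. w · w√2 = 1.68 m² = 1,680,000 mm², so w ≈ 1089.9 mm and w√2 ≈ 1541.4 mm → H0 = 1090 × 1541 mm.
H1: ⌊1541/2⌋ × 1090 = 770 × 1090 mm
H2: ⌊1090/2⌋ × 770 = 545 × 770 mm
H3: ⌊770/2⌋ × 545 = 385 × 545 mm

385 × 545 mm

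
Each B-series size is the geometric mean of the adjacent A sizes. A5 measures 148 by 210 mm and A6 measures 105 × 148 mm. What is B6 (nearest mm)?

Short side: √(148 · 105) = √15540 ≈ 124.7 → 125 mm
Long side: √(210 · 148) = √31080 ≈ 176.3 → 176 mm

125 × 176 mm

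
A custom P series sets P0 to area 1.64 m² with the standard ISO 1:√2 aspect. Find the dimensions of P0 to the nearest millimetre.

1077 × 1523 mm

Let the short side be w mm. Then w · w√2 = 1.64 m² = 1,640,000 mm².
w² = 1,640,000/√2, so w ≈ 1076.9 mm; long side = w√2 ≈ 1522.9 mm.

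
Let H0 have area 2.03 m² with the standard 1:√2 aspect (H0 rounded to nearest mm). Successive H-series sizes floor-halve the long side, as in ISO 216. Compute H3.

Let H0's short side be w mm. w · w√2 = 2.03 m² = 2,030,000 mm², so w ≈ 1198.1 mm and w√2 ≈ 1694.4 mm → H0 = 1198 × 1694 mm.
H1: ⌊1694/2⌋ × 1198 = 847 × 1198 mm
H2: ⌊1198/2⌋ × 847 = 599 × 847 mm
H3: ⌊847/2⌋ × 599 = 423 × 599 mm

423 × 599 mm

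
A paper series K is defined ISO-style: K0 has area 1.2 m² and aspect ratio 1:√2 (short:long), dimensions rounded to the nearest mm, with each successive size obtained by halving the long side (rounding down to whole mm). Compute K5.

162 × 230 mm

Let K0's short side be w mm. w · w√2 = 1.2 m² = 1,200,000 mm², so w ≈ 921.2 mm and w√2 ≈ 1302.7 mm → K0 = 921 × 1303 mm.
K1: ⌊1303/2⌋ × 921 = 651 × 921 mm
K2: ⌊921/2⌋ × 651 = 460 × 651 mm
K3: ⌊651/2⌋ × 460 = 325 × 460 mm
K4: ⌊460/2⌋ × 325 = 230 × 325 mm
K5: ⌊325/2⌋ × 230 = 162 × 230 mm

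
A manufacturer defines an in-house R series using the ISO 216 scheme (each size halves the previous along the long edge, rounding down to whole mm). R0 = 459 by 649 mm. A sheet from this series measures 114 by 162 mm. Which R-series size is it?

R0: 459 × 649 mm
R1: 324 × 459 mm
R2: 229 × 324 mm
R3: 162 × 229 mm
R4: 114 × 162 mm
R5: 81 × 114 mm
→ matches R4.

R4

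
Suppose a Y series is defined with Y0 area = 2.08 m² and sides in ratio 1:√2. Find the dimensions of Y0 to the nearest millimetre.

Let the short side be w mm. Then w · w√2 = 2.08 m² = 2,080,000 mm².
w² = 2,080,000/√2, so w ≈ 1212.8 mm; long side = w√2 ≈ 1715.1 mm.

1213 × 1715 mm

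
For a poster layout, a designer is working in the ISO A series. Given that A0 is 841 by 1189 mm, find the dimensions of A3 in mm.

297 × 420 mm

A1: ⌊1189/2⌋ × 841 = 594 × 841 mm
A2: ⌊841/2⌋ × 594 = 420 × 594 mm
A3: ⌊594/2⌋ × 420 = 297 × 420 mm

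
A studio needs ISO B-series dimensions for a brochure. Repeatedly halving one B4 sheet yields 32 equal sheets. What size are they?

B9

32 = 2^5, so 5 halving steps.
B4 → B5 → … → B9 after 5 steps.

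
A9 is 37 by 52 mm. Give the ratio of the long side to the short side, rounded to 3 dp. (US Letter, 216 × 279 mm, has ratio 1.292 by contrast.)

52 / 37 = 1.405
ISO 216 targets √2 ≈ 1.414; the -0.009 deviation is from mm rounding.

1.405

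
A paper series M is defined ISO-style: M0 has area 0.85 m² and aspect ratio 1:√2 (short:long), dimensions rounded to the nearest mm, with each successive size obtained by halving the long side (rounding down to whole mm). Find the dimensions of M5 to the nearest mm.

Let M0's short side be w mm. w · w√2 = 0.85 m² = 850,000 mm², so w ≈ 775.3 mm and w√2 ≈ 1096.4 mm → M0 = 775 × 1096 mm.
M1: ⌊1096/2⌋ × 775 = 548 × 775 mm
M2: ⌊775/2⌋ × 548 = 387 × 548 mm
M3: ⌊548/2⌋ × 387 = 274 × 387 mm
M4: ⌊387/2⌋ × 274 = 193 × 274 mm
M5: ⌊274/2⌋ × 193 = 137 × 193 mm

137 × 193 mm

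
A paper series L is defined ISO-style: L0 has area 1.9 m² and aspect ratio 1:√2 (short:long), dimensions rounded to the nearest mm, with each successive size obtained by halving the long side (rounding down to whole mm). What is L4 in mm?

289 × 409 mm

Let L0's short side be w mm. w · w√2 = 1.9 m² = 1,900,000 mm², so w ≈ 1159.1 mm and w√2 ≈ 1639.2 mm → L0 = 1159 × 1639 mm.
L1: ⌊1639/2⌋ × 1159 = 819 × 1159 mm
L2: ⌊1159/2⌋ × 819 = 579 × 819 mm
L3: ⌊819/2⌋ × 579 = 409 × 579 mm
L4: ⌊579/2⌋ × 409 = 289 × 409 mm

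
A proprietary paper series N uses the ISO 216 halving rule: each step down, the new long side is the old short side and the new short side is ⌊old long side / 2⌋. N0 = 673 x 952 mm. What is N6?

N1: ⌊952/2⌋ × 673 = 476 × 673 mm
N2: ⌊673/2⌋ × 476 = 336 × 476 mm
N3: ⌊476/2⌋ × 336 = 238 × 336 mm
N4: ⌊336/2⌋ × 238 = 168 × 238 mm
N5: ⌊238/2⌋ × 168 = 119 × 168 mm
N6: ⌊168/2⌋ × 119 = 84 × 119 mm

84 × 119 mm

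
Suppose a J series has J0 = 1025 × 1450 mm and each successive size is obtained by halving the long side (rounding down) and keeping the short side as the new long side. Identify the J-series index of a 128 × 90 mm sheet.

J7

J0: 1025 × 1450 mm
J1: 725 × 1025 mm
J2: 512 × 725 mm
J3: 362 × 512 mm
J4: 256 × 362 mm
J5: 181 × 256 mm
J6: 128 × 181 mm
J7: 90 × 128 mm
J8: 64 × 90 mm
→ matches J7.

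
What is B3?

353 × 500 mm

B0 = 1000 × 1414 mm (B0 has a 1000 mm short side, aspect 1:√2).
B1: ⌊1414/2⌋ × 1000 = 707 × 1000 mm
B2: ⌊1000/2⌋ × 707 = 500 × 707 mm
B3: ⌊707/2⌋ × 500 = 353 × 500 mm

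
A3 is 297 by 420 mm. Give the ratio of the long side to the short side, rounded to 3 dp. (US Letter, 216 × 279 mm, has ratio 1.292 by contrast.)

1.414

420 / 297 = 1.414
Matches √2 ≈ 1.414 — the ISO 216 defining ratio.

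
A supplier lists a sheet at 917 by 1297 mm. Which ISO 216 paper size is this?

Aspect ratio 1297/917 ≈ 1.414 — close to the ISO √2 ≈ 1.414.
In the C-series (envelope sizes, between A and B): C0 = 917 × 1297 mm.

C0 (917 × 1297 mm)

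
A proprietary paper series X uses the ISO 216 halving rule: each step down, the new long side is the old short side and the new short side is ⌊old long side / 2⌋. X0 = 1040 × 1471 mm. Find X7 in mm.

91 × 130 mm

X1 = 735 × 1040 mm (from X0 by 1 halving).
X2: ⌊1040/2⌋ × 735 = 520 × 735 mm
X3: ⌊735/2⌋ × 520 = 367 × 520 mm
X4: ⌊520/2⌋ × 367 = 260 × 367 mm
X5: ⌊367/2⌋ × 260 = 183 × 260 mm
X6: ⌊260/2⌋ × 183 = 130 × 183 mm
X7: ⌊183/2⌋ × 130 = 91 × 130 mm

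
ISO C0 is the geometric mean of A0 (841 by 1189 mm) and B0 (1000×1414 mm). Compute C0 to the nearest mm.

917 × 1297 mm

Short: √(841 · 1000) = √841000 ≈ 917.1 mm.
Long: √(1189 · 1414) = √1681246 ≈ 1296.6 mm.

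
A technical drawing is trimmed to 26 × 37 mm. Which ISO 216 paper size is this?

A10 (26 × 37 mm)

Aspect ratio 37/26 ≈ 1.423 — close to the ISO √2 ≈ 1.414.
In the A-series (A0 area = 1 m²): A10 = 26 × 37 mm.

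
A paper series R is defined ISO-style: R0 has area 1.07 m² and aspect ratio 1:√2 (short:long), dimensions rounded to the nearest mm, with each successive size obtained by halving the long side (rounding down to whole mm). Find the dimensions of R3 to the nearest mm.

Let R0's short side be w mm. w · w√2 = 1.07 m² = 1,070,000 mm², so w ≈ 869.8 mm and w√2 ≈ 1230.1 mm → R0 = 870 × 1230 mm.
R1: ⌊1230/2⌋ × 870 = 615 × 870 mm
R2: ⌊870/2⌋ × 615 = 435 × 615 mm
R3: ⌊615/2⌋ × 435 = 307 × 435 mm

307 × 435 mm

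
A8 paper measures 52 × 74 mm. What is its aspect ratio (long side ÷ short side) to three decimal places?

74 / 52 = 1.423
ISO 216 targets √2 ≈ 1.414; the +0.009 deviation is from mm rounding.

1.423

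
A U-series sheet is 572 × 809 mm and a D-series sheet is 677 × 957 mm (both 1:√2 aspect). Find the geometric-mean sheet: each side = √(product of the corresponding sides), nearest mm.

622 × 880 mm

Short side: √(572 · 677) = √387244 ≈ 622.3 → 622 mm
Long side: √(809 · 957) = √774213 ≈ 879.9 → 880 mm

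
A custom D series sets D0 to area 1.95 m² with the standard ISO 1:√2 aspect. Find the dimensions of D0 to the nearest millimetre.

1174 × 1661 mm

Let the short side be w mm. Then w · w√2 = 1.95 m² = 1,950,000 mm².
w² = 1,950,000/√2, so w ≈ 1174.2 mm; long side = w√2 ≈ 1660.6 mm.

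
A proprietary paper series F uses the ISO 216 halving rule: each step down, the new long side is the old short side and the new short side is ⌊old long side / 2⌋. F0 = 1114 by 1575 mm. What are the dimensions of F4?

F1: ⌊1575/2⌋ × 1114 = 787 × 1114 mm
F2: ⌊1114/2⌋ × 787 = 557 × 787 mm
F3: ⌊787/2⌋ × 557 = 393 × 557 mm
F4: ⌊557/2⌋ × 393 = 278 × 393 mm

278 × 393 mm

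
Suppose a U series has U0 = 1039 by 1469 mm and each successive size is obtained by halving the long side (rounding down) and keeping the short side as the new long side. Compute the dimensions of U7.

U1 = 734 × 1039 mm (from U0 by 1 halving).
U2: ⌊1039/2⌋ × 734 = 519 × 734 mm
U3: ⌊734/2⌋ × 519 = 367 × 519 mm
U4: ⌊519/2⌋ × 367 = 259 × 367 mm
U5: ⌊367/2⌋ × 259 = 183 × 259 mm
U6: ⌊259/2⌋ × 183 = 129 × 183 mm
U7: ⌊183/2⌋ × 129 = 91 × 129 mm

91 × 129 mm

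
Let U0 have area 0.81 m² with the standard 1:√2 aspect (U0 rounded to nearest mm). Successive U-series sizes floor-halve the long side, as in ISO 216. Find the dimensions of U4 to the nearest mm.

189 × 267 mm

Let U0's short side be w mm. w · w√2 = 0.81 m² = 810,000 mm², so w ≈ 756.8 mm and w√2 ≈ 1070.3 mm → U0 = 757 × 1070 mm.
U1: ⌊1070/2⌋ × 757 = 535 × 757 mm
U2: ⌊757/2⌋ × 535 = 378 × 535 mm
U3: ⌊535/2⌋ × 378 = 267 × 378 mm
U4: ⌊378/2⌋ × 267 = 189 × 267 mm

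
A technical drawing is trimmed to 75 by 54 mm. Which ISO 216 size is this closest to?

A8 (52 × 74 mm)

Aspect ratio 75/54 ≈ 1.389 (ISO target is √2 ≈ 1.414).
In the A-series (A0 area = 1 m²): A8 = 52 × 74 mm.
Off by 3 mm total — nearest standard size.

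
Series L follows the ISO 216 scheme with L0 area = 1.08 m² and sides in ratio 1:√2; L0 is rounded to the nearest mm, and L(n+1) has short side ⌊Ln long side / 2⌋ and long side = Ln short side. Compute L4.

218 × 309 mm

Let L0's short side be w mm. w · w√2 = 1.08 m² = 1,080,000 mm², so w ≈ 873.9 mm and w√2 ≈ 1235.9 mm → L0 = 874 × 1236 mm.
L1: ⌊1236/2⌋ × 874 = 618 × 874 mm
L2: ⌊874/2⌋ × 618 = 437 × 618 mm
L3: ⌊618/2⌋ × 437 = 309 × 437 mm
L4: ⌊437/2⌋ × 309 = 218 × 309 mm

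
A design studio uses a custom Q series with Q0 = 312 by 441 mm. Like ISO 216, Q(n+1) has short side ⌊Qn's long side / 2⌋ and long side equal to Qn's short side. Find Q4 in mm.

78 × 110 mm

Q1: ⌊441/2⌋ × 312 = 220 × 312 mm
Q2: ⌊312/2⌋ × 220 = 156 × 220 mm
Q3: ⌊220/2⌋ × 156 = 110 × 156 mm
Q4: ⌊156/2⌋ × 110 = 78 × 110 mm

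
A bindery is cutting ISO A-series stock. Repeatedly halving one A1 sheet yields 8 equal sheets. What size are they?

A4

8 = 2^3, so 3 halving steps.
A1 → A2 → … → A4 after 3 steps.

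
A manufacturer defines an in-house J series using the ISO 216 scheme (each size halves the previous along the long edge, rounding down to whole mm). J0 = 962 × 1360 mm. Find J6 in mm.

120 × 170 mm

J1: ⌊1360/2⌋ × 962 = 680 × 962 mm
J2: ⌊962/2⌋ × 680 = 481 × 680 mm
J3: ⌊680/2⌋ × 481 = 340 × 481 mm
J4: ⌊481/2⌋ × 340 = 240 × 340 mm
J5: ⌊340/2⌋ × 240 = 170 × 240 mm
J6: ⌊240/2⌋ × 170 = 120 × 170 mm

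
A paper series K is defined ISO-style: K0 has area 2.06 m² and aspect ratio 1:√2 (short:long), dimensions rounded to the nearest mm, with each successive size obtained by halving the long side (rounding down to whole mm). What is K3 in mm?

Let K0's short side be w mm. w · w√2 = 2.06 m² = 2,060,000 mm², so w ≈ 1206.9 mm and w√2 ≈ 1706.8 mm → K0 = 1207 × 1707 mm.
K1: ⌊1707/2⌋ × 1207 = 853 × 1207 mm
K2: ⌊1207/2⌋ × 853 = 603 × 853 mm
K3: ⌊853/2⌋ × 603 = 426 × 603 mm

426 × 603 mm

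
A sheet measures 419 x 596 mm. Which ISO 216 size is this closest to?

Aspect ratio 596/419 ≈ 1.422 — close to the ISO √2 ≈ 1.414.
In the A-series (A0 area = 1 m²): A2 = 420 × 594 mm.
Off by 3 mm total — nearest standard size.

A2 (420 × 594 mm)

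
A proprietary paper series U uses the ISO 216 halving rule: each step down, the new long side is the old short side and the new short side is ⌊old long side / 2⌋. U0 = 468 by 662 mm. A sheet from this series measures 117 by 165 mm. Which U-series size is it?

U0: 468 × 662 mm
U1: 331 × 468 mm
U2: 234 × 331 mm
U3: 165 × 234 mm
U4: 117 × 165 mm
U5: 82 × 117 mm
→ matches U4.

U4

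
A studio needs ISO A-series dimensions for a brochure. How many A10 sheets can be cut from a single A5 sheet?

Each ISO step halves the sheet: 1 × A5 → 2 × A6 → 4 × A7 → 8 × A8 → …
From A5 to A10 is 5 halving steps: 2^5 = 32.

32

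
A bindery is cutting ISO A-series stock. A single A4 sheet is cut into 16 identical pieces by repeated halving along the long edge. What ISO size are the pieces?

16 = 2^4, so 4 halving steps.
A4 → A5 → … → A8 after 4 steps.

A8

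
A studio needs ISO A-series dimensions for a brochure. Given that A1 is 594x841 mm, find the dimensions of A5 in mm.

A2: ⌊841/2⌋ × 594 = 420 × 594 mm
A3: ⌊594/2⌋ × 420 = 297 × 420 mm
A4: ⌊420/2⌋ × 297 = 210 × 297 mm
A5: ⌊297/2⌋ × 210 = 148 × 210 mm

148 × 210 mm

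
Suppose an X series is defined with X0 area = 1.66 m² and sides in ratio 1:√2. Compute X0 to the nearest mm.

1083 × 1532 mm

Let the short side be w mm. Then w · w√2 = 1.66 m² = 1,660,000 mm².
w² = 1,660,000/√2, so w ≈ 1083.4 mm; long side = w√2 ≈ 1532.2 mm.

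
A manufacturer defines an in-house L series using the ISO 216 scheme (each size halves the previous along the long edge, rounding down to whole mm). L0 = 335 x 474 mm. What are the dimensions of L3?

118 × 167 mm

L1: ⌊474/2⌋ × 335 = 237 × 335 mm
L2: ⌊335/2⌋ × 237 = 167 × 237 mm
L3: ⌊237/2⌋ × 167 = 118 × 167 mm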